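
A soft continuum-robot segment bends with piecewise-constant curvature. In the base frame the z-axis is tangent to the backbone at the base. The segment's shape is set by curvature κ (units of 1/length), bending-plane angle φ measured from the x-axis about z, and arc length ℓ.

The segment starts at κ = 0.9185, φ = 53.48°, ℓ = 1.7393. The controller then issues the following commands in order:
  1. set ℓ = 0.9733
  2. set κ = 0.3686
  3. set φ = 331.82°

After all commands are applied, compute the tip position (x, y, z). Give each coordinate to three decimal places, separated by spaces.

initial: κ=0.9185, φ=53.48°, ℓ=1.7393
cmd 1: set ℓ=0.9733 → (κ,φ,ℓ)=(0.9185,53.48°,0.9733) → tip=(0.2421,0.3270,0.8487)
cmd 2: set κ=0.3686 → (κ,φ,ℓ)=(0.3686,53.48°,0.9733) → tip=(0.1028,0.1388,0.9526)
cmd 3: set φ=331.82° → (κ,φ,ℓ)=(0.3686,331.82°,0.9733) → tip=(0.1523,-0.0816,0.9526)

0.152 -0.082 0.953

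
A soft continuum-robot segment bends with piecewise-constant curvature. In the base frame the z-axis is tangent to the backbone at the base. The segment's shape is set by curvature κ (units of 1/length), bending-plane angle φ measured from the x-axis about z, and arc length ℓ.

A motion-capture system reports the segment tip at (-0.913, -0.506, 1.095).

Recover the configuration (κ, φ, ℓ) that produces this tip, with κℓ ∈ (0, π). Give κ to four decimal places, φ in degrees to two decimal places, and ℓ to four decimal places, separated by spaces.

0.9122 209.00 1.6696

ρ = √(x²+y²) = √(-0.913² + -0.506²) = 1.04384
φ = atan2(y, x) mod 360° = atan2(-0.506, -0.913) = 208.9960°
|p|² = ρ² + z² = 1.04384² + 1.095² = 2.28863
κ = 2ρ / |p|² = 2×1.04384 / 2.28863 = 0.91220
θ = 2·atan2(ρ, z) = 2·atan2(1.04384, 1.095) = 1.52297 rad
ℓ = θ/κ = 1.52297/0.91220 = 1.66956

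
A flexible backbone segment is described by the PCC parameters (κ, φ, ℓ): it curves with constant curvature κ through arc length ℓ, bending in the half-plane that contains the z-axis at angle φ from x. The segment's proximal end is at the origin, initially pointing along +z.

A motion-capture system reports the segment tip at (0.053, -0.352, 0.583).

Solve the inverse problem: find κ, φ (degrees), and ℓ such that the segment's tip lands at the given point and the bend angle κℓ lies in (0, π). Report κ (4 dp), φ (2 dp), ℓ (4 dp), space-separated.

ρ = √(x²+y²) = √(0.053² + -0.352²) = 0.35597
φ = atan2(y, x) mod 360° = atan2(-0.352, 0.053) = 278.5626°
|p|² = ρ² + z² = 0.35597² + 0.583² = 0.46660
κ = 2ρ / |p|² = 2×0.35597 / 0.46660 = 1.52579
θ = 2·atan2(ρ, z) = 2·atan2(0.35597, 0.583) = 1.09632 rad
ℓ = θ/κ = 1.09632/1.52579 = 0.71853

1.5258 278.56 0.7185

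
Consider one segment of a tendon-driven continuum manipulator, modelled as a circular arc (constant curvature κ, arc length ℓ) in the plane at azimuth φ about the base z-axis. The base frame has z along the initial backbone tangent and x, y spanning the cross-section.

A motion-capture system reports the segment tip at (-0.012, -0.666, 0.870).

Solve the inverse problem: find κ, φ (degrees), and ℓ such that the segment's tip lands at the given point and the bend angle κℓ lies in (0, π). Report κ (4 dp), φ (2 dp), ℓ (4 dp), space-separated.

ρ = √(x²+y²) = √(-0.012² + -0.666²) = 0.66611
φ = atan2(y, x) mod 360° = atan2(-0.666, -0.012) = 268.9678°
|p|² = ρ² + z² = 0.66611² + 0.870² = 1.20060
κ = 2ρ / |p|² = 2×0.66611 / 1.20060 = 1.10963
θ = 2·atan2(ρ, z) = 2·atan2(0.66611, 0.870) = 1.30687 rad
ℓ = θ/κ = 1.30687/1.10963 = 1.17776

1.1096 268.97 1.1778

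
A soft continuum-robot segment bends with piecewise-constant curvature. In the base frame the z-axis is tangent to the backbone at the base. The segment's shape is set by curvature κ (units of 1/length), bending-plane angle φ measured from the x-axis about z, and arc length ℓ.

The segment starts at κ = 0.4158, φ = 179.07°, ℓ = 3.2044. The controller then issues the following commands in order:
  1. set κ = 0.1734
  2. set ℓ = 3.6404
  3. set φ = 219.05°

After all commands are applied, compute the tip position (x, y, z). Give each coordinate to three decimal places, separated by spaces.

initial: κ=0.4158, φ=179.07°, ℓ=3.2044
cmd 1: set κ=0.1734 → (κ,φ,ℓ)=(0.1734,179.07°,3.2044) → tip=(-0.8675,0.0141,3.0420)
cmd 2: set ℓ=3.6404 → (κ,φ,ℓ)=(0.1734,179.07°,3.6404) → tip=(-1.1112,0.0180,3.4034)
cmd 3: set φ=219.05° → (κ,φ,ℓ)=(0.1734,219.05°,3.6404) → tip=(-0.8631,-0.7001,3.4034)

-0.863 -0.700 3.403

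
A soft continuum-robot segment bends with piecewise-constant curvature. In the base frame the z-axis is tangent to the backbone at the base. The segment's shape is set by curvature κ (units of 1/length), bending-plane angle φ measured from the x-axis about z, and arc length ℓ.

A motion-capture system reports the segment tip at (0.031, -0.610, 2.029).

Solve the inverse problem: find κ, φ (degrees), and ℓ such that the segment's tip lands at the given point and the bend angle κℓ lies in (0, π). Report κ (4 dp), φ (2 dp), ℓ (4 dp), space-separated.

0.2721 272.91 2.1494

ρ = √(x²+y²) = √(0.031² + -0.610²) = 0.61079
φ = atan2(y, x) mod 360° = atan2(-0.610, 0.031) = 272.9092°
|p|² = ρ² + z² = 0.61079² + 2.029² = 4.48990
κ = 2ρ / |p|² = 2×0.61079 / 4.48990 = 0.27207
θ = 2·atan2(ρ, z) = 2·atan2(0.61079, 2.029) = 0.58480 rad
ℓ = θ/κ = 0.58480/0.27207 = 2.14944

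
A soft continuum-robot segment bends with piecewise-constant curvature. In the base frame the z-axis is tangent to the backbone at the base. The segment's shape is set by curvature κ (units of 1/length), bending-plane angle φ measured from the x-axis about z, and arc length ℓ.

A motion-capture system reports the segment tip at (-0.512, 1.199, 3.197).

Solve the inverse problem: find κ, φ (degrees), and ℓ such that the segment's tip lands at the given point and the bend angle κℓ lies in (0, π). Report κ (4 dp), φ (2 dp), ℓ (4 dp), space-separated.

ρ = √(x²+y²) = √(-0.512² + 1.199²) = 1.30374
φ = atan2(y, x) mod 360° = atan2(1.199, -0.512) = 113.1236°
|p|² = ρ² + z² = 1.30374² + 3.197² = 11.92055
κ = 2ρ / |p|² = 2×1.30374 / 11.92055 = 0.21874
θ = 2·atan2(ρ, z) = 2·atan2(1.30374, 3.197) = 0.77443 rad
ℓ = θ/κ = 0.77443/0.21874 = 3.54043

0.2187 113.12 3.5404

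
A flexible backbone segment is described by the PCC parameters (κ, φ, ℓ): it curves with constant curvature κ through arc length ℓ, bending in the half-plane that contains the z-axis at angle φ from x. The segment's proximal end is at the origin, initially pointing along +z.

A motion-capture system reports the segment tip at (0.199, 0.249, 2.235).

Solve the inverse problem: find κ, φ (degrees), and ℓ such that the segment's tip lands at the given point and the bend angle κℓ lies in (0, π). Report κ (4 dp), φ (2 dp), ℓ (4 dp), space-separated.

ρ = √(x²+y²) = √(0.199² + 0.249²) = 0.31875
φ = atan2(y, x) mod 360° = atan2(0.249, 0.199) = 51.3683°
|p|² = ρ² + z² = 0.31875² + 2.235² = 5.09683
κ = 2ρ / |p|² = 2×0.31875 / 5.09683 = 0.12508
θ = 2·atan2(ρ, z) = 2·atan2(0.31875, 2.235) = 0.28332 rad
ℓ = θ/κ = 0.28332/0.12508 = 2.26518

0.1251 51.37 2.2652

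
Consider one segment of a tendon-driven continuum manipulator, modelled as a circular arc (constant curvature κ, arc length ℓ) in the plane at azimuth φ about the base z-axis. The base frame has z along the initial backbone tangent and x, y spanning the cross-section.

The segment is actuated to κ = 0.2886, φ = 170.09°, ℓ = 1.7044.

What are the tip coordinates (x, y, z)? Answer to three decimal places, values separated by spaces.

θ = κ·ℓ = 0.2886 × 1.7044 = 0.49189 rad
ρ = (1 − cos θ)/κ = (1 − 0.88144)/0.2886 = 0.41080
z = sin θ / κ = 0.47229/0.2886 = 1.63650
x = ρ cos φ = 0.41080 × cos(170.09°) = -0.40467
y = ρ sin φ = 0.41080 × sin(170.09°) = 0.07070

-0.405 0.071 1.636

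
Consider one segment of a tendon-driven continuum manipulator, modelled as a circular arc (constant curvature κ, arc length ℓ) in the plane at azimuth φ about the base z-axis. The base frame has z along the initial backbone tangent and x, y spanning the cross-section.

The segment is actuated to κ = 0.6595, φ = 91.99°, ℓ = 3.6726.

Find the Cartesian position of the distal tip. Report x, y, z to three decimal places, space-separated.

-0.092 2.655 0.999

θ = κ·ℓ = 0.6595 × 3.6726 = 2.42208 rad
ρ = (1 − cos θ)/κ = (1 − -0.75213)/0.6595 = 2.65675
z = sin θ / κ = 0.65902/0.6595 = 0.99927
x = ρ cos φ = 2.65675 × cos(91.99°) = -0.09226
y = ρ sin φ = 2.65675 × sin(91.99°) = 2.65515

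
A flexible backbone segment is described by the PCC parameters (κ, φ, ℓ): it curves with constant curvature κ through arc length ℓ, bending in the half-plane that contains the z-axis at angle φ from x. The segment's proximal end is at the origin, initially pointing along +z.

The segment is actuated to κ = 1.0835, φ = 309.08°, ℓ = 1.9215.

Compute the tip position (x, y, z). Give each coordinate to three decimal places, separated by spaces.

0.866 -1.067 0.805

θ = κ·ℓ = 1.0835 × 1.9215 = 2.08195 rad
ρ = (1 − cos θ)/κ = (1 − -0.48918)/1.0835 = 1.37442
z = sin θ / κ = 0.87218/1.0835 = 0.80497
x = ρ cos φ = 1.37442 × cos(309.08°) = 0.86644
y = ρ sin φ = 1.37442 × sin(309.08°) = -1.06691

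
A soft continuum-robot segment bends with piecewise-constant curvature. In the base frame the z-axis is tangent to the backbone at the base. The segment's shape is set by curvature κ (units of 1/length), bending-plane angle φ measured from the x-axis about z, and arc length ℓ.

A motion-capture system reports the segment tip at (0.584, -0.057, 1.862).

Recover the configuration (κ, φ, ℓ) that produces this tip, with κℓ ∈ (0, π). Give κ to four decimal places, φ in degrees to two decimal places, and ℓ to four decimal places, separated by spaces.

0.3079 354.43 1.9829

ρ = √(x²+y²) = √(0.584² + -0.057²) = 0.58678
φ = atan2(y, x) mod 360° = atan2(-0.057, 0.584) = 354.4254°
|p|² = ρ² + z² = 0.58678² + 1.862² = 3.81135
κ = 2ρ / |p|² = 2×0.58678 / 3.81135 = 0.30791
θ = 2·atan2(ρ, z) = 2·atan2(0.58678, 1.862) = 0.61056 rad
ℓ = θ/κ = 0.61056/0.30791 = 1.98292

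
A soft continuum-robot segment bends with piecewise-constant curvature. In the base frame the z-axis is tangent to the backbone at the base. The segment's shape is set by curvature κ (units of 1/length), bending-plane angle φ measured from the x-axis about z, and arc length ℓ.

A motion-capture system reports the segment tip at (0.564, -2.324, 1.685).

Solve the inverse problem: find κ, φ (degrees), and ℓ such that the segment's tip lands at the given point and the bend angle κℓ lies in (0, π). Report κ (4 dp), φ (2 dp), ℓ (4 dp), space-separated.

0.5589 283.64 3.4248

ρ = √(x²+y²) = √(0.564² + -2.324²) = 2.39146
φ = atan2(y, x) mod 360° = atan2(-2.324, 0.564) = 283.6411°
|p|² = ρ² + z² = 2.39146² + 1.685² = 8.55830
κ = 2ρ / |p|² = 2×2.39146 / 8.55830 = 0.55886
θ = 2·atan2(ρ, z) = 2·atan2(2.39146, 1.685) = 1.91399 rad
ℓ = θ/κ = 1.91399/0.55886 = 3.42480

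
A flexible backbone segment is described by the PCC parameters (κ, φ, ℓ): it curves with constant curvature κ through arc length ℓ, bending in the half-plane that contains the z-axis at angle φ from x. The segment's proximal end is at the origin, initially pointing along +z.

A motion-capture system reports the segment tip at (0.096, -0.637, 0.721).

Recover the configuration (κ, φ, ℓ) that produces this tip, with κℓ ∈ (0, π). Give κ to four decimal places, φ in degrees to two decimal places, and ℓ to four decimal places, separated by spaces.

1.3782 278.57 1.0582

ρ = √(x²+y²) = √(0.096² + -0.637²) = 0.64419
φ = atan2(y, x) mod 360° = atan2(-0.637, 0.096) = 278.5703°
|p|² = ρ² + z² = 0.64419² + 0.721² = 0.93483
κ = 2ρ / |p|² = 2×0.64419 / 0.93483 = 1.37821
θ = 2·atan2(ρ, z) = 2·atan2(0.64419, 0.721) = 1.45839 rad
ℓ = θ/κ = 1.45839/1.37821 = 1.05818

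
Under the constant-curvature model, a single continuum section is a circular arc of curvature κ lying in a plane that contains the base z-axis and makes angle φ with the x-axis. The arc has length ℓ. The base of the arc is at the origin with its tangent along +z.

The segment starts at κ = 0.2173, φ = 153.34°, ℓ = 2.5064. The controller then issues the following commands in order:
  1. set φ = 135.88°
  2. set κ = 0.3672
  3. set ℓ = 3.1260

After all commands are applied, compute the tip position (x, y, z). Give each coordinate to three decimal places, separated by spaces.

-1.153 1.118 2.483

initial: κ=0.2173, φ=153.34°, ℓ=2.5064
cmd 1: set φ=135.88° → (κ,φ,ℓ)=(0.2173,135.88°,2.5064) → tip=(-0.4780,0.4635,2.3843)
cmd 2: set κ=0.3672 → (κ,φ,ℓ)=(0.3672,135.88°,2.5064) → tip=(-0.7712,0.7478,2.1672)
cmd 3: set ℓ=3.1260 → (κ,φ,ℓ)=(0.3672,135.88°,3.1260) → tip=(-1.1526,1.1177,2.4834)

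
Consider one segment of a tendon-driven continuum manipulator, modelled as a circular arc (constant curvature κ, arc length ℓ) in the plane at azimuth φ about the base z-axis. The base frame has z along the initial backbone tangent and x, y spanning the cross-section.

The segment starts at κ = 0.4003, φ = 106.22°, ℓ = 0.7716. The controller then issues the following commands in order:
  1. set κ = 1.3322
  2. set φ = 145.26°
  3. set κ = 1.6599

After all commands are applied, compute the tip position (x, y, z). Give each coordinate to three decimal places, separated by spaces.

-0.353 0.245 0.577

initial: κ=0.4003, φ=106.22°, ℓ=0.7716
cmd 1: set κ=1.3322 → (κ,φ,ℓ)=(1.3322,106.22°,0.7716) → tip=(-0.1014,0.3484,0.6427)
cmd 2: set φ=145.26° → (κ,φ,ℓ)=(1.3322,145.26°,0.7716) → tip=(-0.2982,0.2068,0.6427)
cmd 3: set κ=1.6599 → (κ,φ,ℓ)=(1.6599,145.26°,0.7716) → tip=(-0.3535,0.2451,0.5773)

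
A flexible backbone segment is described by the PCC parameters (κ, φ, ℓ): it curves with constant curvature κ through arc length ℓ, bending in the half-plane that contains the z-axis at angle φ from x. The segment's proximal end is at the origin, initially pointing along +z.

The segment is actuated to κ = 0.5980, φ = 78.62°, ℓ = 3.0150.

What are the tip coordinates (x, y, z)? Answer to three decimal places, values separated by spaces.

θ = κ·ℓ = 0.5980 × 3.0150 = 1.80297 rad
ρ = (1 − cos θ)/κ = (1 − -0.23009)/0.5980 = 2.05701
z = sin θ / κ = 0.97317/0.5980 = 1.62737
x = ρ cos φ = 2.05701 × cos(78.62°) = 0.40588
y = ρ sin φ = 2.05701 × sin(78.62°) = 2.01657

0.406 2.017 1.627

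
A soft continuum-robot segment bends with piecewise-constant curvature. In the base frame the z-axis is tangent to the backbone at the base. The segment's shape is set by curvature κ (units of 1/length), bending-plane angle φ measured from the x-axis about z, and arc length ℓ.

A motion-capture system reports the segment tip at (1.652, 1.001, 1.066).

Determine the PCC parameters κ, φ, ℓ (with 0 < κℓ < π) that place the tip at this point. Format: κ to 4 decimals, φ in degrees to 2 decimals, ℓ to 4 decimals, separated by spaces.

0.7937 31.21 2.6875

ρ = √(x²+y²) = √(1.652² + 1.001²) = 1.93161
φ = atan2(y, x) mod 360° = atan2(1.001, 1.652) = 31.2130°
|p|² = ρ² + z² = 1.93161² + 1.066² = 4.86746
κ = 2ρ / |p|² = 2×1.93161 / 4.86746 = 0.79368
θ = 2·atan2(ρ, z) = 2·atan2(1.93161, 1.066) = 2.13303 rad
ℓ = θ/κ = 2.13303/0.79368 = 2.68752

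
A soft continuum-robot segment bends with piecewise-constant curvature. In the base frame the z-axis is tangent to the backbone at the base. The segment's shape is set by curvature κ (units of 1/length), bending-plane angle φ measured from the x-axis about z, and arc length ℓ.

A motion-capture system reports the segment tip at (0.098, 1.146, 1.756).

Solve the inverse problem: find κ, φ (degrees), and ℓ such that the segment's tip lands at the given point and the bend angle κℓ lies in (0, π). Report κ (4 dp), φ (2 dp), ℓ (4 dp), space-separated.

ρ = √(x²+y²) = √(0.098² + 1.146²) = 1.15018
φ = atan2(y, x) mod 360° = atan2(1.146, 0.098) = 85.1123°
|p|² = ρ² + z² = 1.15018² + 1.756² = 4.40646
κ = 2ρ / |p|² = 2×1.15018 / 4.40646 = 0.52204
θ = 2·atan2(ρ, z) = 2·atan2(1.15018, 1.756) = 1.15977 rad
ℓ = θ/κ = 1.15977/0.52204 = 2.22159

0.5220 85.11 2.2216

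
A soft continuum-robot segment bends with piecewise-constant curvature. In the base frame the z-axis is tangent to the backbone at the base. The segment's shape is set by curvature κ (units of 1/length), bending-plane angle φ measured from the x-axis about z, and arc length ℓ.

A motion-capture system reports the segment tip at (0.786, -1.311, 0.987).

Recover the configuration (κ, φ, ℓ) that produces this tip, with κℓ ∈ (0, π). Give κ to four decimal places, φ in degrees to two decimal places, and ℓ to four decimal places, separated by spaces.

ρ = √(x²+y²) = √(0.786² + -1.311²) = 1.52857
φ = atan2(y, x) mod 360° = atan2(-1.311, 0.786) = 300.9445°
|p|² = ρ² + z² = 1.52857² + 0.987² = 3.31069
κ = 2ρ / |p|² = 2×1.52857 / 3.31069 = 0.92341
θ = 2·atan2(ρ, z) = 2·atan2(1.52857, 0.987) = 1.99490 rad
ℓ = θ/κ = 1.99490/0.92341 = 2.16035

0.9234 300.94 2.1603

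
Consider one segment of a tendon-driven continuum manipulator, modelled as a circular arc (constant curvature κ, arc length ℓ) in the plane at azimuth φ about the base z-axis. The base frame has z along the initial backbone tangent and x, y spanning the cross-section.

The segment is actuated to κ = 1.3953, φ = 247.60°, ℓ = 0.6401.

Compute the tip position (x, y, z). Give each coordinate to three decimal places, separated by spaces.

θ = κ·ℓ = 1.3953 × 0.6401 = 0.89313 rad
ρ = (1 − cos θ)/κ = (1 − 0.62698)/1.3953 = 0.26734
z = sin θ / κ = 0.77904/1.3953 = 0.55833
x = ρ cos φ = 0.26734 × cos(247.60°) = -0.10188
y = ρ sin φ = 0.26734 × sin(247.60°) = -0.24717

-0.102 -0.247 0.558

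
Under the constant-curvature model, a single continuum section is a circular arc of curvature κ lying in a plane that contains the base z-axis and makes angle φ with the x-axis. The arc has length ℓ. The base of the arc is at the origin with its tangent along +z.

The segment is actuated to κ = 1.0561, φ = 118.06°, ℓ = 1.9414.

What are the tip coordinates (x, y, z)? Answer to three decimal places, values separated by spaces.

-0.651 1.221 0.840

θ = κ·ℓ = 1.0561 × 1.9414 = 2.05031 rad
ρ = (1 − cos θ)/κ = (1 − -0.46135)/1.0561 = 1.38372
z = sin θ / κ = 0.88722/1.0561 = 0.84009
x = ρ cos φ = 1.38372 × cos(118.06°) = -0.65090
y = ρ sin φ = 1.38372 × sin(118.06°) = 1.22107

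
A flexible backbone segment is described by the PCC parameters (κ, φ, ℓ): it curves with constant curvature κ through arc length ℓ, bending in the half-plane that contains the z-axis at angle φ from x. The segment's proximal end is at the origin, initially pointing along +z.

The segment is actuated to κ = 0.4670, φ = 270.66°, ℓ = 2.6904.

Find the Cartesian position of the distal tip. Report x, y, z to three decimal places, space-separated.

0.017 -1.479 2.036

θ = κ·ℓ = 0.4670 × 2.6904 = 1.25642 rad
ρ = (1 − cos θ)/κ = (1 − 0.30923)/0.4670 = 1.47917
z = sin θ / κ = 0.95099/0.4670 = 2.03638
x = ρ cos φ = 1.47917 × cos(270.66°) = 0.01704
y = ρ sin φ = 1.47917 × sin(270.66°) = -1.47907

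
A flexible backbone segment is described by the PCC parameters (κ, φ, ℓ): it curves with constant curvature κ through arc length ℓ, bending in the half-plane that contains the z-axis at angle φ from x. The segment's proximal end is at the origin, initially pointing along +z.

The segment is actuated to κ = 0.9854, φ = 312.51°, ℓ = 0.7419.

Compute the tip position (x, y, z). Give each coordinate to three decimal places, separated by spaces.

θ = κ·ℓ = 0.9854 × 0.7419 = 0.73107 rad
ρ = (1 − cos θ)/κ = (1 − 0.74446)/0.9854 = 0.25932
z = sin θ / κ = 0.66767/0.9854 = 0.67756
x = ρ cos φ = 0.25932 × cos(312.51°) = 0.17523
y = ρ sin φ = 0.25932 × sin(312.51°) = -0.19116

0.175 -0.191 0.678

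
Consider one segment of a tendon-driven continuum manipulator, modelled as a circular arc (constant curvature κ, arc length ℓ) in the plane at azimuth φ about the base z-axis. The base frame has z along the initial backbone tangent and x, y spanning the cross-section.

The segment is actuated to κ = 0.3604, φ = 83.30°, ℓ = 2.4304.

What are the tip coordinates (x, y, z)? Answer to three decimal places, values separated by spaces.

θ = κ·ℓ = 0.3604 × 2.4304 = 0.87592 rad
ρ = (1 − cos θ)/κ = (1 − 0.64029)/0.3604 = 0.99808
z = sin θ / κ = 0.76813/0.3604 = 2.13133
x = ρ cos φ = 0.99808 × cos(83.30°) = 0.11645
y = ρ sin φ = 0.99808 × sin(83.30°) = 0.99126

0.116 0.991 2.131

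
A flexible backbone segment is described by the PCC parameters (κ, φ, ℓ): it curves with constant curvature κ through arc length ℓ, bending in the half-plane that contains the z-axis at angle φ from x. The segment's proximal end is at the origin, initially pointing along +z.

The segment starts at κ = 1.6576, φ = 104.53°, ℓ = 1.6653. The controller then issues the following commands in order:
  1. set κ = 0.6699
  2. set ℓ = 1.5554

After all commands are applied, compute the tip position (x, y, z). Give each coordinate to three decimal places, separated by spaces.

-0.186 0.716 1.289

initial: κ=1.6576, φ=104.53°, ℓ=1.6653
cmd 1: set κ=0.6699 → (κ,φ,ℓ)=(0.6699,104.53°,1.6653) → tip=(-0.2099,0.8097,1.3407)
cmd 2: set ℓ=1.5554 → (κ,φ,ℓ)=(0.6699,104.53°,1.5554) → tip=(-0.1856,0.7160,1.2888)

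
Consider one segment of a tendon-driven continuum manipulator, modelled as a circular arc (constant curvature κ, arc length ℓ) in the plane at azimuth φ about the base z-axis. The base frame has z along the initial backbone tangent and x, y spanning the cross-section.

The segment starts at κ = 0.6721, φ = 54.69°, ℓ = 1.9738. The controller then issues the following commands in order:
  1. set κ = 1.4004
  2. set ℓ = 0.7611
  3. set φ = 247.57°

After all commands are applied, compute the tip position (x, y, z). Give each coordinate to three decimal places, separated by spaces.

initial: κ=0.6721, φ=54.69°, ℓ=1.9738
cmd 1: set κ=1.4004 → (κ,φ,ℓ)=(1.4004,54.69°,1.9738) → tip=(0.7964,1.1244,0.2632)
cmd 2: set ℓ=0.7611 → (κ,φ,ℓ)=(1.4004,54.69°,0.7611) → tip=(0.2131,0.3008,0.6250)
cmd 3: set φ=247.57° → (κ,φ,ℓ)=(1.4004,247.57°,0.7611) → tip=(-0.1407,-0.3407,0.6250)

-0.141 -0.341 0.625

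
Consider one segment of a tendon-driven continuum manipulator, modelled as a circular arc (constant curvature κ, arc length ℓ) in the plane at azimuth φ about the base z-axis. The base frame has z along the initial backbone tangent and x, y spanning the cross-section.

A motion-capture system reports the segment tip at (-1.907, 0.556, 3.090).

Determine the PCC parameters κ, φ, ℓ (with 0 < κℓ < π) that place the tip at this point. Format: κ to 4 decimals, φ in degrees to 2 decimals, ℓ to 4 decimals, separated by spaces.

0.2944 163.75 3.8811

ρ = √(x²+y²) = √(-1.907² + 0.556²) = 1.98640
φ = atan2(y, x) mod 360° = atan2(0.556, -1.907) = 163.7456°
|p|² = ρ² + z² = 1.98640² + 3.090² = 13.49388
κ = 2ρ / |p|² = 2×1.98640 / 13.49388 = 0.29441
θ = 2·atan2(ρ, z) = 2·atan2(1.98640, 3.090) = 1.14266 rad
ℓ = θ/κ = 1.14266/0.29441 = 3.88113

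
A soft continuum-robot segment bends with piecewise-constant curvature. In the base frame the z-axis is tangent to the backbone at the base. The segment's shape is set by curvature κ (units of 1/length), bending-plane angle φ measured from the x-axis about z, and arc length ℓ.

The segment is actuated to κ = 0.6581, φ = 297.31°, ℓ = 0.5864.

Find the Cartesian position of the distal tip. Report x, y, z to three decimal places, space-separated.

θ = κ·ℓ = 0.6581 × 0.5864 = 0.38591 rad
ρ = (1 − cos θ)/κ = (1 − 0.92646)/0.6581 = 0.11175
z = sin θ / κ = 0.37640/0.6581 = 0.57195
x = ρ cos φ = 0.11175 × cos(297.31°) = 0.05127
y = ρ sin φ = 0.11175 × sin(297.31°) = -0.09930

0.051 -0.099 0.572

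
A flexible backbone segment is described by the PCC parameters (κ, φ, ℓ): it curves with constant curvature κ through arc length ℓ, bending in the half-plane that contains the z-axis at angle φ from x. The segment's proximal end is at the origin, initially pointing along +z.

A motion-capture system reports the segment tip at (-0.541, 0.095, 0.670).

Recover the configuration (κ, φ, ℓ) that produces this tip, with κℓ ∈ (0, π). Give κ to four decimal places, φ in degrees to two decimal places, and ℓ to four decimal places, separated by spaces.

ρ = √(x²+y²) = √(-0.541² + 0.095²) = 0.54928
φ = atan2(y, x) mod 360° = atan2(0.095, -0.541) = 170.0404°
|p|² = ρ² + z² = 0.54928² + 0.670² = 0.75061
κ = 2ρ / |p|² = 2×0.54928 / 0.75061 = 1.46356
θ = 2·atan2(ρ, z) = 2·atan2(0.54928, 0.670) = 1.37342 rad
ℓ = θ/κ = 1.37342/1.46356 = 0.93841

1.4636 170.04 0.9384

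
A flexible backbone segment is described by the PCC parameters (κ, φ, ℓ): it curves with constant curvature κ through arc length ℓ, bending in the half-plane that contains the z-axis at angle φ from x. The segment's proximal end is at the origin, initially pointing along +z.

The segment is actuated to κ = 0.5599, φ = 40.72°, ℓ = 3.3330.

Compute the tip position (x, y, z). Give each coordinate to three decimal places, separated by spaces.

θ = κ·ℓ = 0.5599 × 3.3330 = 1.86615 rad
ρ = (1 − cos θ)/κ = (1 − -0.29108)/0.5599 = 2.30590
z = sin θ / κ = 0.95670/0.5599 = 1.70870
x = ρ cos φ = 2.30590 × cos(40.72°) = 1.74766
y = ρ sin φ = 2.30590 × sin(40.72°) = 1.50429

1.748 1.504 1.709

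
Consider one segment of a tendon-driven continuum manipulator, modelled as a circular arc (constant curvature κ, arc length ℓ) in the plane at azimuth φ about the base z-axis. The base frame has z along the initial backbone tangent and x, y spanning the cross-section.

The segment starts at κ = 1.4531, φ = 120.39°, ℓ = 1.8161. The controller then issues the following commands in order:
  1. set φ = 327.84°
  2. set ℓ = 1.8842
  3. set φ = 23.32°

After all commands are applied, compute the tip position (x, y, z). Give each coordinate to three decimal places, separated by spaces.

initial: κ=1.4531, φ=120.39°, ℓ=1.8161
cmd 1: set φ=327.84° → (κ,φ,ℓ)=(1.4531,327.84°,1.8161) → tip=(1.0931,-0.6873,0.3315)
cmd 2: set ℓ=1.8842 → (κ,φ,ℓ)=(1.4531,327.84°,1.8842) → tip=(1.1184,-0.7032,0.2703)
cmd 3: set φ=23.32° → (κ,φ,ℓ)=(1.4531,23.32°,1.8842) → tip=(1.2131,0.5230,0.2703)

1.213 0.523 0.270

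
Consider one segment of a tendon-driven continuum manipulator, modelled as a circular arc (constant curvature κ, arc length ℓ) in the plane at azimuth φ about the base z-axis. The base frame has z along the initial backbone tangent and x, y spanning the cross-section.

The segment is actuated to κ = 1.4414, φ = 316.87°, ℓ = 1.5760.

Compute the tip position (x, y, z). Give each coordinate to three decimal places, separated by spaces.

0.833 -0.780 0.530

θ = κ·ℓ = 1.4414 × 1.5760 = 2.27165 rad
ρ = (1 − cos θ)/κ = (1 − -0.64487)/1.4414 = 1.14116
z = sin θ / κ = 0.76429/1.4414 = 0.53024
x = ρ cos φ = 1.14116 × cos(316.87°) = 0.83282
y = ρ sin φ = 1.14116 × sin(316.87°) = -0.78016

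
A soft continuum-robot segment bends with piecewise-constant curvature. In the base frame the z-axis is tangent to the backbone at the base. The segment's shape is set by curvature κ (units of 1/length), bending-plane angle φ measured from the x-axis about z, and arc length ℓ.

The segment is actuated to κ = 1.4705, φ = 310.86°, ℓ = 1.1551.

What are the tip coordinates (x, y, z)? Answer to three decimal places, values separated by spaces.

0.502 -0.580 0.674

θ = κ·ℓ = 1.4705 × 1.1551 = 1.69857 rad
ρ = (1 − cos θ)/κ = (1 − -0.12743)/1.4705 = 0.76670
z = sin θ / κ = 0.99185/1.4705 = 0.67450
x = ρ cos φ = 0.76670 × cos(310.86°) = 0.50158
y = ρ sin φ = 0.76670 × sin(310.86°) = -0.57986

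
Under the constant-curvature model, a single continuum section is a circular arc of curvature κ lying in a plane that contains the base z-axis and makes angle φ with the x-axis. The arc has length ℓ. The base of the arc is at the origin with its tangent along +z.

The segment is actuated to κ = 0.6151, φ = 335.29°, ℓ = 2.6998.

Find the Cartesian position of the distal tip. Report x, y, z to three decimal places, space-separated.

θ = κ·ℓ = 0.6151 × 2.6998 = 1.66065 rad
ρ = (1 − cos θ)/κ = (1 − -0.08973)/0.6151 = 1.77163
z = sin θ / κ = 0.99597/0.6151 = 1.61919
x = ρ cos φ = 1.77163 × cos(335.29°) = 1.60941
y = ρ sin φ = 1.77163 × sin(335.29°) = -0.74059

1.609 -0.741 1.619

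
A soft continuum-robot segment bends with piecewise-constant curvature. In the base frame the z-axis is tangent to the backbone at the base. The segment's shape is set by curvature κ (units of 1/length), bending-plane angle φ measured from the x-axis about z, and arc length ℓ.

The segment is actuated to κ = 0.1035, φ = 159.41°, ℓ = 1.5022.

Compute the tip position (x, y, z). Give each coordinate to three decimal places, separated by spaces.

θ = κ·ℓ = 0.1035 × 1.5022 = 0.15548 rad
ρ = (1 − cos θ)/κ = (1 − 0.98794)/0.1035 = 0.11654
z = sin θ / κ = 0.15485/0.1035 = 1.49616
x = ρ cos φ = 0.11654 × cos(159.41°) = -0.10910
y = ρ sin φ = 0.11654 × sin(159.41°) = 0.04099

-0.109 0.041 1.496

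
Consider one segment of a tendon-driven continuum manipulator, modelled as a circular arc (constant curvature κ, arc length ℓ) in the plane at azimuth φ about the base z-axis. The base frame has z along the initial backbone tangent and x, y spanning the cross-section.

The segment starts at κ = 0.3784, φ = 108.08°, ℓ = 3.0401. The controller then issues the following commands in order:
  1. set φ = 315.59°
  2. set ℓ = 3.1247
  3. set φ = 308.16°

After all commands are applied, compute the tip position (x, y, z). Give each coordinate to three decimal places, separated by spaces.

initial: κ=0.3784, φ=108.08°, ℓ=3.0401
cmd 1: set φ=315.59° → (κ,φ,ℓ)=(0.3784,315.59°,3.0401) → tip=(1.1173,-1.0945,2.4126)
cmd 2: set ℓ=3.1247 → (κ,φ,ℓ)=(0.3784,315.59°,3.1247) → tip=(1.1729,-1.1490,2.4459)
cmd 3: set φ=308.16° → (κ,φ,ℓ)=(0.3784,308.16°,3.1247) → tip=(1.0144,-1.2910,2.4459)

1.014 -1.291 2.446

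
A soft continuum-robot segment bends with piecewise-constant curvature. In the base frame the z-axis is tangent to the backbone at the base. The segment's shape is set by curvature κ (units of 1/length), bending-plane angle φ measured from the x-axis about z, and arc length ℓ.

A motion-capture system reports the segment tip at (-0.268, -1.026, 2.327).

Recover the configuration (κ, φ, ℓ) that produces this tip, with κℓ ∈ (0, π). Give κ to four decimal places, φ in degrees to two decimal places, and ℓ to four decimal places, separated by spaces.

0.3243 255.36 2.6368

ρ = √(x²+y²) = √(-0.268² + -1.026²) = 1.06042
φ = atan2(y, x) mod 360° = atan2(-1.026, -0.268) = 255.3609°
|p|² = ρ² + z² = 1.06042² + 2.327² = 6.53943
κ = 2ρ / |p|² = 2×1.06042 / 6.53943 = 0.32432
θ = 2·atan2(ρ, z) = 2·atan2(1.06042, 2.327) = 0.85518 rad
ℓ = θ/κ = 0.85518/0.32432 = 2.63685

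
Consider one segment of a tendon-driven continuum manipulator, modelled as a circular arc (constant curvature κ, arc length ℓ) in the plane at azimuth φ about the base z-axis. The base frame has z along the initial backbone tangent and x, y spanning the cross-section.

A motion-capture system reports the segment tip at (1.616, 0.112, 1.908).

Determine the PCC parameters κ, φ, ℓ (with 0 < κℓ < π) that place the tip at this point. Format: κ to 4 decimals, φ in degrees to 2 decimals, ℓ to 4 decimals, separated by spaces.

ρ = √(x²+y²) = √(1.616² + 0.112²) = 1.61988
φ = atan2(y, x) mod 360° = atan2(0.112, 1.616) = 3.9647°
|p|² = ρ² + z² = 1.61988² + 1.908² = 6.26446
κ = 2ρ / |p|² = 2×1.61988 / 6.26446 = 0.51716
θ = 2·atan2(ρ, z) = 2·atan2(1.61988, 1.908) = 1.40782 rad
ℓ = θ/κ = 1.40782/0.51716 = 2.72219

0.5172 3.96 2.7222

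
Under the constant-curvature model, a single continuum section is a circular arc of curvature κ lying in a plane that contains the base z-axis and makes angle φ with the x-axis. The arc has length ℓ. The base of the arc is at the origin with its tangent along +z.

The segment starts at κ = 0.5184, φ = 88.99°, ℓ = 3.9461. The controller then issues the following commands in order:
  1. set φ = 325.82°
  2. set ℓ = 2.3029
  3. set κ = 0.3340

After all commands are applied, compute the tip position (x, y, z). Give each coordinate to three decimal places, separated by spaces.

0.697 -0.474 2.082

initial: κ=0.5184, φ=88.99°, ℓ=3.9461
cmd 1: set φ=325.82° → (κ,φ,ℓ)=(0.5184,325.82°,3.9461) → tip=(2.3255,-1.5792,1.7156)
cmd 2: set ℓ=2.3029 → (κ,φ,ℓ)=(0.5184,325.82°,2.3029) → tip=(1.0084,-0.6848,1.7936)
cmd 3: set κ=0.3340 → (κ,φ,ℓ)=(0.3340,325.82°,2.3029) → tip=(0.6973,-0.4735,2.0824)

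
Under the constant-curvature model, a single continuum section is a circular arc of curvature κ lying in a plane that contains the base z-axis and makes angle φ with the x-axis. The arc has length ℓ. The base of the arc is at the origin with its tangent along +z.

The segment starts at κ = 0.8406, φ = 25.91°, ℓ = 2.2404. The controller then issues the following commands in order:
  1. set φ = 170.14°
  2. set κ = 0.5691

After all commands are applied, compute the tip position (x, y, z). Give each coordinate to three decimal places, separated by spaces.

initial: κ=0.8406, φ=25.91°, ℓ=2.2404
cmd 1: set φ=170.14° → (κ,φ,ℓ)=(0.8406,170.14°,2.2404) → tip=(-1.5324,0.2663,1.1320)
cmd 2: set κ=0.5691 → (κ,φ,ℓ)=(0.5691,170.14°,2.2404) → tip=(-1.2266,0.2132,1.6809)

-1.227 0.213 1.681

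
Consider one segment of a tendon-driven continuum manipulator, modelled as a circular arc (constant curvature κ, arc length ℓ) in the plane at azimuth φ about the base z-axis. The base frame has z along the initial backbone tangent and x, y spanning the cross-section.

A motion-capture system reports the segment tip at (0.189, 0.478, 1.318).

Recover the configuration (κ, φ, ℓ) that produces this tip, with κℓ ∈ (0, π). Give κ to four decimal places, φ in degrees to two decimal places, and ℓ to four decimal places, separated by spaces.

0.5137 68.43 1.4478

ρ = √(x²+y²) = √(0.189² + 0.478²) = 0.51401
φ = atan2(y, x) mod 360° = atan2(0.478, 0.189) = 68.4263°
|p|² = ρ² + z² = 0.51401² + 1.318² = 2.00133
κ = 2ρ / |p|² = 2×0.51401 / 2.00133 = 0.51367
θ = 2·atan2(ρ, z) = 2·atan2(0.51401, 1.318) = 0.74370 rad
ℓ = θ/κ = 0.74370/0.51367 = 1.44782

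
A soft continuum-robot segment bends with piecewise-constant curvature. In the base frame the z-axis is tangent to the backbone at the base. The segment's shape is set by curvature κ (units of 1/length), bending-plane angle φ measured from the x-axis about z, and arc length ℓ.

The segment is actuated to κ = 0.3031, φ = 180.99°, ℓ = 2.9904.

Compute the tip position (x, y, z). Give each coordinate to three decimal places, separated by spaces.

θ = κ·ℓ = 0.3031 × 2.9904 = 0.90639 rad
ρ = (1 − cos θ)/κ = (1 − 0.61659)/0.3031 = 1.26496
z = sin θ / κ = 0.78728/0.3031 = 2.59744
x = ρ cos φ = 1.26496 × cos(180.99°) = -1.26477
y = ρ sin φ = 1.26496 × sin(180.99°) = -0.02186

-1.265 -0.022 2.597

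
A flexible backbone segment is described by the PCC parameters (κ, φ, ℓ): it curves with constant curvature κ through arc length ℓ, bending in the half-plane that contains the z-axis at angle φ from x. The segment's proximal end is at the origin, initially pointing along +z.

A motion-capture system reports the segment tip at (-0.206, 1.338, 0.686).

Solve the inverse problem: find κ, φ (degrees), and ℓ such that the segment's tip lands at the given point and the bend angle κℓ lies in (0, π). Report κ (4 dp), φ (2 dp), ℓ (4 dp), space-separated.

1.1755 98.75 1.8745

ρ = √(x²+y²) = √(-0.206² + 1.338²) = 1.35377
φ = atan2(y, x) mod 360° = atan2(1.338, -0.206) = 98.7526°
|p|² = ρ² + z² = 1.35377² + 0.686² = 2.30328
κ = 2ρ / |p|² = 2×1.35377 / 2.30328 = 1.17551
θ = 2·atan2(ρ, z) = 2·atan2(1.35377, 0.686) = 2.20355 rad
ℓ = θ/κ = 2.20355/1.17551 = 1.87454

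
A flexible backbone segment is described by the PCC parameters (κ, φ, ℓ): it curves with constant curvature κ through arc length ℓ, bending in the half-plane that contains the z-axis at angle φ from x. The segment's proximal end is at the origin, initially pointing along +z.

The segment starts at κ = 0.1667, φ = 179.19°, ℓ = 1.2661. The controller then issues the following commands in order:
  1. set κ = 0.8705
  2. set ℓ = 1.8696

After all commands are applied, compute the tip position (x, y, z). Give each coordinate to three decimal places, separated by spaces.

initial: κ=0.1667, φ=179.19°, ℓ=1.2661
cmd 1: set κ=0.8705 → (κ,φ,ℓ)=(0.8705,179.19°,1.2661) → tip=(-0.6298,0.0089,1.0249)
cmd 2: set ℓ=1.8696 → (κ,φ,ℓ)=(0.8705,179.19°,1.8696) → tip=(-1.2137,0.0172,1.1469)

-1.214 0.017 1.147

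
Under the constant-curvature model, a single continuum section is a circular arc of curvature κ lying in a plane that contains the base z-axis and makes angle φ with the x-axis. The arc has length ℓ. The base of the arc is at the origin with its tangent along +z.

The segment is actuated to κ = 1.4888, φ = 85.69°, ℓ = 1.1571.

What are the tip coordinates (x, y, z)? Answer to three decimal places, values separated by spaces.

0.058 0.771 0.664

θ = κ·ℓ = 1.4888 × 1.1571 = 1.72269 rad
ρ = (1 − cos θ)/κ = (1 − -0.15131)/1.4888 = 0.77331
z = sin θ / κ = 0.98849/1.4888 = 0.66395
x = ρ cos φ = 0.77331 × cos(85.69°) = 0.05812
y = ρ sin φ = 0.77331 × sin(85.69°) = 0.77113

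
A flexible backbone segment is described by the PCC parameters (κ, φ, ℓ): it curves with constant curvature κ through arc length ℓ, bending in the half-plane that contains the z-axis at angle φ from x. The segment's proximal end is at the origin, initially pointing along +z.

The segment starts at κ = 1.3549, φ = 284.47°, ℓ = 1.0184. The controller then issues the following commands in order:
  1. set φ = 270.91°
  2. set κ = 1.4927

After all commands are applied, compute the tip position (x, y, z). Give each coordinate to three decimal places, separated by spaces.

0.010 -0.636 0.669

initial: κ=1.3549, φ=284.47°, ℓ=1.0184
cmd 1: set φ=270.91° → (κ,φ,ℓ)=(1.3549,270.91°,1.0184) → tip=(0.0095,-0.5979,0.7246)
cmd 2: set κ=1.4927 → (κ,φ,ℓ)=(1.4927,270.91°,1.0184) → tip=(0.0101,-0.6359,0.6691)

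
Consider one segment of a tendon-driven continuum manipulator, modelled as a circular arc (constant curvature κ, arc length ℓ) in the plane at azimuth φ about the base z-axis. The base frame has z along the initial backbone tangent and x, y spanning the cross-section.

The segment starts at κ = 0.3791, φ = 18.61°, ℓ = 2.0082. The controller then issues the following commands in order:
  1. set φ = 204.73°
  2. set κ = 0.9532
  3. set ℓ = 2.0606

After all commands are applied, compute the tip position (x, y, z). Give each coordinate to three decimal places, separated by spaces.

initial: κ=0.3791, φ=18.61°, ℓ=2.0082
cmd 1: set φ=204.73° → (κ,φ,ℓ)=(0.3791,204.73°,2.0082) → tip=(-0.6614,-0.3046,1.8198)
cmd 2: set κ=0.9532 → (κ,φ,ℓ)=(0.9532,204.73°,2.0082) → tip=(-1.2737,-0.5867,0.9878)
cmd 3: set ℓ=2.0606 → (κ,φ,ℓ)=(0.9532,204.73°,2.0606) → tip=(-1.3181,-0.6071,0.9690)

-1.318 -0.607 0.969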